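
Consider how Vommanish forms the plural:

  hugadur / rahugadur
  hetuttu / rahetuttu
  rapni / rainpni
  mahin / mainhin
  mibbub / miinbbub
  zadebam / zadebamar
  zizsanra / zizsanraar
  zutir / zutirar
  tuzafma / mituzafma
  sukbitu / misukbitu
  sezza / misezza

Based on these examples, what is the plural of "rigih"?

"rigih" begins with r-. The one such stem in the data (rapni → rainpni) inserts -in- after the first vowel (as do mahin, mibbub), so the same rule applies.
The other patterns: stems beginning with h- add the prefix ra-; stems beginning with z- add -ar; stems beginning with s- or t- add the prefix mi-.
So rigih → riingih.

riingih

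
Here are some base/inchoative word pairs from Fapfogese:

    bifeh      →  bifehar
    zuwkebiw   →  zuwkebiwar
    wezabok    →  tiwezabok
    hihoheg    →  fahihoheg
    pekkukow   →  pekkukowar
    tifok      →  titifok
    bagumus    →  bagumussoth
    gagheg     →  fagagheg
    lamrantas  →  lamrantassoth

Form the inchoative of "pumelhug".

wezabok and pekkukow both have last vowel 'o' yet inflect differently (tiwezabok, pekkukowar), so the last vowel is not what conditions the rule; the final letter is.
"pumelhug" ends in -g. The stems ending in -g (hihoheg → fahihoheg, gagheg → fagagheg) add the prefix fa-.
So pumelhug → fapumelhug.

fapumelhug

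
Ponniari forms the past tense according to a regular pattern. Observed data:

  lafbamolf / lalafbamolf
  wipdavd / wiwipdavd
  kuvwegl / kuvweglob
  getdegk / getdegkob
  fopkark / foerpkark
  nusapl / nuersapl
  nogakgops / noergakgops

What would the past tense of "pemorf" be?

peermorf

"pemorf" has second-to-last letter 'r'. The one such stem in the data (fopkark → foerpkark) inserts -er- after the first vowel (as do nusapl, nogakgops), so the same rule applies.
So pemorf → peermorf.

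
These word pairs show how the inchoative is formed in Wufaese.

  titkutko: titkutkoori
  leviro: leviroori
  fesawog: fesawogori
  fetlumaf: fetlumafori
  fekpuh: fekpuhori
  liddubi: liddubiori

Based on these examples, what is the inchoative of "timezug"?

Every pair shown (titkutko → titkutkoori, leviro → leviroori, fesawog → fesawogori, …) follows the same rule: add -ori.
So timezug → timezugori.

timezugori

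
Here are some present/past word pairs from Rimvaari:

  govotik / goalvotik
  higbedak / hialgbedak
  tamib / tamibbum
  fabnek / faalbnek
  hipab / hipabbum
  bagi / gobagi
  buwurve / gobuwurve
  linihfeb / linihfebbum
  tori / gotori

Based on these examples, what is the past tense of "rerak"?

govotik and tamib both have last vowel 'i' yet inflect differently (goalvotik, tamibbum), so the last vowel is not what conditions the rule; the final letter is.
"rerak" ends in -k. The stems ending in -k (govotik → goalvotik, fabnek → faalbnek, higbedak → hialgbedak) insert -al- after the first vowel.
The other patterns: stems ending in -b double the final consonant and add -um; stems ending in -e or -i add the prefix go-.
So rerak → realrak.

realrak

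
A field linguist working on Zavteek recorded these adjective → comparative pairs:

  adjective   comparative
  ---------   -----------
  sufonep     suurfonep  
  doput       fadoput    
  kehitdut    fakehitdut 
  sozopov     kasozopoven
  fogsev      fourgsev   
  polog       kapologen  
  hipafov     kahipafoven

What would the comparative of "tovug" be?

fogsev and sozopov both end in -v yet inflect differently (fourgsev, kasozopoven), so the final letter is not what conditions the rule; the last vowel is.
"tovug" has last vowel 'u'. The stems whose last vowel is 'u' (kehitdut → fakehitdut, doput → fadoput) add the prefix fa-.
The other patterns: stems whose last vowel is 'e' insert -ur- after the first vowel; stems whose last vowel is 'o' add ka- … -en around the stem.
So tovug → fatovug.

fatovug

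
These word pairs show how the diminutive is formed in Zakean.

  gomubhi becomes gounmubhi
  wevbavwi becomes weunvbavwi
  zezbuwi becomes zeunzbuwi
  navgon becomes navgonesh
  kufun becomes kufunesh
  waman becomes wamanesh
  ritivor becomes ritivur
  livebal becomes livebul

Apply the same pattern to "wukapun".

wukapunesh

navgon and ritivor both have last vowel 'o' yet inflect differently (navgonesh, ritivur), so the last vowel is not what conditions the rule; the final letter is.
"wukapun" ends in -n. The stems ending in -n (navgon → navgonesh, kufun → kufunesh, waman → wamanesh) add -esh.
The other patterns: stems ending in -i insert -un- after the first vowel; stems ending in -l or -r change the last vowel to 'u'.
So wukapun → wukapunesh.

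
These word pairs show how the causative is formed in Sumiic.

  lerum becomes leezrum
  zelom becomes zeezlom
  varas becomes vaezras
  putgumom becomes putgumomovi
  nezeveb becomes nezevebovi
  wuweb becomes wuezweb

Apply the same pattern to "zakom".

nezeveb and wuweb both end in -b yet inflect differently (nezevebovi, wuezweb), so the final letter is not what conditions the rule; the number of vowels is.
"zakom" has 2 vowels. The stems with 2 vowels (varas → vaezras, wuweb → wuezweb, zelom → zeezlom) insert -ez- after the first vowel.
So zakom → zaezkom.

zaezkom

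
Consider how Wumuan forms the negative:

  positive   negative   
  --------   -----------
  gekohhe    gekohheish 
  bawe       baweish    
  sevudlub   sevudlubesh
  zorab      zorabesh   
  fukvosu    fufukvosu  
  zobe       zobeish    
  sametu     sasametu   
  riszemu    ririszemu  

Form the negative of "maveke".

mavekeish

fukvosu and sevudlub both have last vowel 'u' yet inflect differently (fufukvosu, sevudlubesh), so the last vowel is not what conditions the rule; the final letter is.
"maveke" ends in -e. The stems ending in -e (zobe → zobeish, bawe → baweish, gekohhe → gekohheish) add -ish.
The other patterns: stems ending in -u repeat the first consonant+vowel as a prefix; stems ending in -b add -esh.
So maveke → mavekeish.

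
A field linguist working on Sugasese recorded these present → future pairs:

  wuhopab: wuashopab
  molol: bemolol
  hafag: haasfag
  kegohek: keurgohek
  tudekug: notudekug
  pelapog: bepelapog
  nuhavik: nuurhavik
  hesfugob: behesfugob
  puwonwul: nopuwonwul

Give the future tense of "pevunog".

bepevunog

hafag and tudekug both end in -g yet inflect differently (haasfag, notudekug), so the final letter is not what conditions the rule; the last vowel is.
"pevunog" has last vowel 'o'. The stems whose last vowel is 'o' (pelapog → bepelapog, molol → bemolol, hesfugob → behesfugob) add the prefix be-.
The other patterns: stems whose last vowel is 'a' insert -as- after the first vowel; stems whose last vowel is 'e' or 'i' insert -ur- after the first vowel; stems whose last vowel is 'u' add the prefix no-.
So pevunog → bepevunog.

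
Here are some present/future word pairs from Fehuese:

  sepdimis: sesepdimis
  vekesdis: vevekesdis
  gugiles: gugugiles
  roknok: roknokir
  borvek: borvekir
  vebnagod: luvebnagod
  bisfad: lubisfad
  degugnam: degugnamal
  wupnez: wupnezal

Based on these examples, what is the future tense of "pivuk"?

pivukir

"pivuk" ends in -k. The stems ending in -k (roknok → roknokir, borvek → borvekir) add -ir.
So pivuk → pivukir.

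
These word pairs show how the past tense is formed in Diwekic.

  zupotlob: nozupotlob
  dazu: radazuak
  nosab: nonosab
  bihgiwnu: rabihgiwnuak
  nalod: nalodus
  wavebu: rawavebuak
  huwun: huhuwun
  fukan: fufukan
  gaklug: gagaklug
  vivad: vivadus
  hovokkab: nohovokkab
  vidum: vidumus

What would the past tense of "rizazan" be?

ririzazan

hovokkab and vivad both have last vowel 'a' yet inflect differently (nohovokkab, vivadus), so the last vowel is not what conditions the rule; the final letter is.
"rizazan" ends in -n. The stems ending in -n (huwun → huhuwun, fukan → fufukan) repeat the first consonant+vowel as a prefix.
So rizazan → ririzazan.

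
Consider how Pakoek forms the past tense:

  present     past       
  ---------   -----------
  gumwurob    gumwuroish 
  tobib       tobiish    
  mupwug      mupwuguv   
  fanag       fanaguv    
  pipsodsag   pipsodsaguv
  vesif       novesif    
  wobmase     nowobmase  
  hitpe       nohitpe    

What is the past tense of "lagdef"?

tobib and vesif both have last vowel 'i' yet inflect differently (tobiish, novesif), so the last vowel is not what conditions the rule; the final letter is.
"lagdef" ends in -f. The one such stem in the data (vesif → novesif) adds the prefix no-, so the same rule applies.
The other patterns: stems ending in -b drop the final letter and add -ish; stems ending in -g add -uv.
So lagdef → nolagdef.

nolagdef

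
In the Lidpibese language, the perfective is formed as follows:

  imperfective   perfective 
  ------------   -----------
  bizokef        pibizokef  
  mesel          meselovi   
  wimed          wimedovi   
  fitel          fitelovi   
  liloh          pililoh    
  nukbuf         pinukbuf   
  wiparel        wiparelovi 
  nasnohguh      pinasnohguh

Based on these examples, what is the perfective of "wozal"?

wozalovi

bizokef and mesel both have last vowel 'e' yet inflect differently (pibizokef, meselovi), so the last vowel is not what conditions the rule; the final letter is.
"wozal" ends in -l. The stems ending in -l (mesel → meselovi, fitel → fitelovi, wiparel → wiparelovi) add -ovi.
So wozal → wozalovi.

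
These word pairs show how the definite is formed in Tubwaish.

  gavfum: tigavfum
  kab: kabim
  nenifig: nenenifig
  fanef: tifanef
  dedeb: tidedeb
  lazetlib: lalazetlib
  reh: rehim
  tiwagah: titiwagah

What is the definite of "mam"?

mamim

kab and dedeb both end in -b yet inflect differently (kabim, tidedeb), so the final letter is not what conditions the rule; the number of vowels is.
"mam" has 1 vowel. The stems with 1 vowel (reh → rehim, kab → kabim) add -im.
The other patterns: stems with 2 vowels add the prefix ti-; stems with 3 vowels repeat the first consonant+vowel as a prefix.
So mam → mamim.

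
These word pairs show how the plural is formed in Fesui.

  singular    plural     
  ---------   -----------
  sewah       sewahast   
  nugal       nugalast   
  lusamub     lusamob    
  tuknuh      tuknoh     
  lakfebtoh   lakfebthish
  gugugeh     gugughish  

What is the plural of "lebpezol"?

sewah and tuknuh both end in -h yet inflect differently (sewahast, tuknoh), so the final letter is not what conditions the rule; the last vowel is.
"lebpezol" has last vowel 'o'. The one such stem in the data (lakfebtoh → lakfebthish) deletes the last vowel and adds -ish (as does gugugeh), so the same rule applies.
The other patterns: stems whose last vowel is 'a' add -ast; stems whose last vowel is 'u' change the last vowel to 'o'.
So lebpezol → lebpezlish.

lebpezlish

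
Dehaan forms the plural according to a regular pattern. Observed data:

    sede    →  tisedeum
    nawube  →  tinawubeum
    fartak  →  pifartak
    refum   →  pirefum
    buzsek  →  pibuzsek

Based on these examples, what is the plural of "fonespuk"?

"fonespuk" ends in -k. The stems ending in -k (fartak → pifartak, buzsek → pibuzsek) add the prefix pi-.
So fonespuk → pifonespuk.

pifonespuk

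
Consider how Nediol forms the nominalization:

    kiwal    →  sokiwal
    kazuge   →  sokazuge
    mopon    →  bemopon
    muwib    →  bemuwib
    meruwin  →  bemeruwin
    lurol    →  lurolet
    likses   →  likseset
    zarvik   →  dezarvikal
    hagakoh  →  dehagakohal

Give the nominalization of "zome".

dezomeal

kiwal and lurol both end in -l yet inflect differently (sokiwal, lurolet), so the final letter is not what conditions the rule; the first letter is.
"zome" begins with z-. The one such stem in the data (zarvik → dezarvikal) adds de- … -al around the stem, so the same rule applies.
So zome → dezomeal.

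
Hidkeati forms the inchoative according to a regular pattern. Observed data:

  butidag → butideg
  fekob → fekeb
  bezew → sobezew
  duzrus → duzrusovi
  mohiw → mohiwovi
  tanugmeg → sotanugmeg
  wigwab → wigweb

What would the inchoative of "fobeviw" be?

fobeviwovi

"fobeviw" has last vowel 'i'. The one such stem in the data (mohiw → mohiwovi) adds -ovi, so the same rule applies.
So fobeviw → fobeviwovi.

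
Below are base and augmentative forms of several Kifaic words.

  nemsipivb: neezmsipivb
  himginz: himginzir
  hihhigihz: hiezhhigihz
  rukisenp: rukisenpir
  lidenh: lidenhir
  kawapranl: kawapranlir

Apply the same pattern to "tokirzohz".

toezkirzohz

himginz and hihhigihz both end in -z yet inflect differently (himginzir, hiezhhigihz), so the final letter is not what conditions the rule; the second-to-last letter is.
"tokirzohz" has second-to-last letter 'h'. The one such stem in the data (hihhigihz → hiezhhigihz) inserts -ez- after the first vowel (as does nemsipivb), so the same rule applies.
So tokirzohz → toezkirzohz.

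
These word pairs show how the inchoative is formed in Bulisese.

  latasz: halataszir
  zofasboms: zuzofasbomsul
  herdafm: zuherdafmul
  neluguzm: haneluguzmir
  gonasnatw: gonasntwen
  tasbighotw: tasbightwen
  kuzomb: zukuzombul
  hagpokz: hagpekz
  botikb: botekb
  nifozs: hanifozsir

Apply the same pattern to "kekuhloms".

"kekuhloms" has second-to-last letter 'm'. The stems whose second-to-last letter is 'm' (kuzomb → zukuzombul, zofasboms → zuzofasbomsul) add zu- … -ul around the stem.
So kekuhloms → zukekuhlomsul.

zukekuhlomsul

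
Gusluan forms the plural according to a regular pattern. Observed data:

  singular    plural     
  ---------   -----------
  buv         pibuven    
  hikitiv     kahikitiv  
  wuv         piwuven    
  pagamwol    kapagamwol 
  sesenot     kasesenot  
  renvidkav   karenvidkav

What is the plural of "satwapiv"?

kasatwapiv

hikitiv and buv both end in -v yet inflect differently (kahikitiv, pibuven), so the final letter is not what conditions the rule; the number of vowels is.
"satwapiv" has 3 vowels. The stems with 3 vowels (pagamwol → kapagamwol, hikitiv → kahikitiv, renvidkav → karenvidkav) add the prefix ka-.
The other pattern: stems with 1 vowel add pi- … -en around the stem.
So satwapiv → kasatwapiv.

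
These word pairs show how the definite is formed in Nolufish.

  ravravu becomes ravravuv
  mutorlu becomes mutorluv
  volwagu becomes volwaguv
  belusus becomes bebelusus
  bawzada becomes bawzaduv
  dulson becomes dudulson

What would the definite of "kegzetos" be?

kekegzetos

volwagu and belusus both have last vowel 'u' yet inflect differently (volwaguv, bebelusus), so the last vowel is not what conditions the rule; whether the stem ends in a vowel or a consonant is.
"kegzetos" ends in a consonant. The stems ending in a consonant (belusus → bebelusus, dulson → dudulson) repeat the first consonant+vowel as a prefix.
So kegzetos → kekegzetos.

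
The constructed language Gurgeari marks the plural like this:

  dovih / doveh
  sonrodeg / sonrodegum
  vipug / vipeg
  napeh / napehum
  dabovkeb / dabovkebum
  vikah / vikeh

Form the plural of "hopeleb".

sonrodeg and vipug both end in -g yet inflect differently (sonrodegum, vipeg), so the final letter is not what conditions the rule; the last vowel is.
"hopeleb" has last vowel 'e'. The stems whose last vowel is 'e' (napeh → napehum, sonrodeg → sonrodegum, dabovkeb → dabovkebum) add -um.
So hopeleb → hopelebum.

hopelebum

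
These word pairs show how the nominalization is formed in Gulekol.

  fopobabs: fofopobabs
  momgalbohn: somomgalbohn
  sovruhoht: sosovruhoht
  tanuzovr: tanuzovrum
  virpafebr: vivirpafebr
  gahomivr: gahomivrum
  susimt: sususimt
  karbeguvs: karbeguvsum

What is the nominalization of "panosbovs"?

karbeguvs and fopobabs both end in -s yet inflect differently (karbeguvsum, fofopobabs), so the final letter is not what conditions the rule; the second-to-last letter is.
"panosbovs" has second-to-last letter 'v'. The stems whose second-to-last letter is 'v' (tanuzovr → tanuzovrum, gahomivr → gahomivrum, karbeguvs → karbeguvsum) add -um.
The other patterns: stems whose second-to-last letter is 'h' add the prefix so-; stems whose second-to-last letter is 'b' or 'm' repeat the first consonant+vowel as a prefix.
So panosbovs → panosbovsum.

panosbovsum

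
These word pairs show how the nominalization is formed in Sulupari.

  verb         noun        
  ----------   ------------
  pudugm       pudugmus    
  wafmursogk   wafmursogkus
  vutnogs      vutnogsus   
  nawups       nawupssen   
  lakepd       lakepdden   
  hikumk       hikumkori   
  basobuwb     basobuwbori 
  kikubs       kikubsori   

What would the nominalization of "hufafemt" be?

hufafemtori

vutnogs and nawups both end in -s yet inflect differently (vutnogsus, nawupssen), so the final letter is not what conditions the rule; the second-to-last letter is.
"hufafemt" has second-to-last letter 'm'. The one such stem in the data (hikumk → hikumkori) adds -ori, so the same rule applies.
The other patterns: stems whose second-to-last letter is 'g' add -us; stems whose second-to-last letter is 'p' double the final consonant and add -en.
So hufafemt → hufafemtori.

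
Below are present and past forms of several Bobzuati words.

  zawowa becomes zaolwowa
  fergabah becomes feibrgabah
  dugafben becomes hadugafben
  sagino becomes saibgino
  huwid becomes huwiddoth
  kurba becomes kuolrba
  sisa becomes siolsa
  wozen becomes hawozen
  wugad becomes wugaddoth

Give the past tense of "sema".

seolma

wugad and sisa both have last vowel 'a' yet inflect differently (wugaddoth, siolsa), so the last vowel is not what conditions the rule; the final letter is.
"sema" ends in -a. The stems ending in -a (sisa → siolsa, zawowa → zaolwowa, kurba → kuolrba) insert -ol- after the first vowel.
So sema → seolma.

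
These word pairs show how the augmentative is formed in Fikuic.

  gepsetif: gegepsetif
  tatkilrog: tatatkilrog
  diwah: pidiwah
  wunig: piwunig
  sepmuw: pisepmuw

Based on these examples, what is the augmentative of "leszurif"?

tatkilrog and wunig both end in -g yet inflect differently (tatatkilrog, piwunig), so the final letter is not what conditions the rule; the number of vowels is.
"leszurif" has 3 vowels. The stems with 3 vowels (gepsetif → gegepsetif, tatkilrog → tatatkilrog) repeat the first consonant+vowel as a prefix.
So leszurif → leleszurif.

leleszurif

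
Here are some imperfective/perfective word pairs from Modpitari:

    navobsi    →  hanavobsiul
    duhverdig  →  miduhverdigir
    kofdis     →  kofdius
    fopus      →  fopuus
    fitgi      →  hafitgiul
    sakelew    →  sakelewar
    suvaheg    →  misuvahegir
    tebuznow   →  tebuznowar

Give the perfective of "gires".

fitgi and kofdis both have last vowel 'i' yet inflect differently (hafitgiul, kofdius), so the last vowel is not what conditions the rule; the final letter is.
"gires" ends in -s. The stems ending in -s (fopus → fopuus, kofdis → kofdius) drop the final letter and add -us.
The other patterns: stems ending in -i add ha- … -ul around the stem; stems ending in -g add mi- … -ir around the stem; stems ending in -w add -ar.
So gires → gireus.

gireus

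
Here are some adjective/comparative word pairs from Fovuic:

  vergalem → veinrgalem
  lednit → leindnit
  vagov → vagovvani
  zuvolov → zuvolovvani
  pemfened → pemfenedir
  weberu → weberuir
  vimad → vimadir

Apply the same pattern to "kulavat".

vergalem and pemfened both have last vowel 'e' yet inflect differently (veinrgalem, pemfenedir), so the last vowel is not what conditions the rule; the final letter is.
"kulavat" ends in -t. The one such stem in the data (lednit → leindnit) inserts -in- after the first vowel (as does vergalem), so the same rule applies.
The other patterns: stems ending in -v double the final consonant and add -ani; stems ending in -d or -u add -ir.
So kulavat → kuinlavat.

kuinlavat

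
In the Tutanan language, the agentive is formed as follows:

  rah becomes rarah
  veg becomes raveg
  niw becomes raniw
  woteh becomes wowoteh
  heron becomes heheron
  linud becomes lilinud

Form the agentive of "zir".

razir

veg and woteh both have last vowel 'e' yet inflect differently (raveg, wowoteh), so the last vowel is not what conditions the rule; the number of vowels is.
"zir" has 1 vowel. The stems with 1 vowel (rah → rarah, veg → raveg, niw → raniw) add the prefix ra-.
The other pattern: stems with 2 vowels repeat the first consonant+vowel as a prefix.
So zir → razir.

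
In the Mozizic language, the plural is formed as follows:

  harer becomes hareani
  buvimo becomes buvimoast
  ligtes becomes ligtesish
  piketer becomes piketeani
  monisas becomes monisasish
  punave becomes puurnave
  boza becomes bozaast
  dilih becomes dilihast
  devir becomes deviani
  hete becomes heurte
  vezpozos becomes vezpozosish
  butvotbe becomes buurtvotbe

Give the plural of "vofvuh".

vofvuhast

"vofvuh" ends in -h. The one such stem in the data (dilih → dilihast) adds -ast, so the same rule applies.
The other patterns: stems ending in -e insert -ur- after the first vowel; stems ending in -r drop the final letter and add -ani; stems ending in -s add -ish.
So vofvuh → vofvuhast.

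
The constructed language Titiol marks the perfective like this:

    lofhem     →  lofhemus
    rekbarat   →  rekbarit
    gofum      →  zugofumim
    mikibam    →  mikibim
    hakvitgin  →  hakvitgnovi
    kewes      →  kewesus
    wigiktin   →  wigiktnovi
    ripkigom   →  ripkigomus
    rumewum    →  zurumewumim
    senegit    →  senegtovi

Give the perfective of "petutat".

petutit

senegit and rekbarat both end in -t yet inflect differently (senegtovi, rekbarit), so the final letter is not what conditions the rule; the last vowel is.
"petutat" has last vowel 'a'. The stems whose last vowel is 'a' (mikibam → mikibim, rekbarat → rekbarit) change the last vowel to 'i'.
So petutat → petutit.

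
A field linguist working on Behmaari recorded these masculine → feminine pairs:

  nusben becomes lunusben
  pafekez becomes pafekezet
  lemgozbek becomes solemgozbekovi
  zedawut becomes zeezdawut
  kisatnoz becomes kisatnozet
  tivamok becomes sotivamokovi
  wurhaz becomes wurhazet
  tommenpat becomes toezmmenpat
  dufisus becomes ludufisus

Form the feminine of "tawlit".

"tawlit" ends in -t. The stems ending in -t (zedawut → zeezdawut, tommenpat → toezmmenpat) insert -ez- after the first vowel.
The other patterns: stems ending in -z add -et; stems ending in -k add so- … -ovi around the stem; stems ending in -n or -s add the prefix lu-.
So tawlit → taezwlit.

taezwlit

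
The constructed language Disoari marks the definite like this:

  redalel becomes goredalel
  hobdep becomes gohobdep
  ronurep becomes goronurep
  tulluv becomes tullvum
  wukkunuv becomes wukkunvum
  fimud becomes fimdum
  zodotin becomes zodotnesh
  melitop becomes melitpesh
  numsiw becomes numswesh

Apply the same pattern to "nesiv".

hobdep and melitop both end in -p yet inflect differently (gohobdep, melitpesh), so the final letter is not what conditions the rule; the last vowel is.
"nesiv" has last vowel 'i'. The stems whose last vowel is 'i' (zodotin → zodotnesh, numsiw → numswesh) delete the last vowel and add -esh.
The other patterns: stems whose last vowel is 'e' add the prefix go-; stems whose last vowel is 'u' delete the last vowel and add -um.
So nesiv → nesvesh.

nesvesh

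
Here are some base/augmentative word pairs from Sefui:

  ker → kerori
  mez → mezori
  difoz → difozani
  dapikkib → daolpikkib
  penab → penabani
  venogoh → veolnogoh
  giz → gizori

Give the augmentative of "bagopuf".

giz and difoz both end in -z yet inflect differently (gizori, difozani), so the final letter is not what conditions the rule; the number of vowels is.
"bagopuf" has 3 vowels. The stems with 3 vowels (dapikkib → daolpikkib, venogoh → veolnogoh) insert -ol- after the first vowel.
So bagopuf → baolgopuf.

baolgopuf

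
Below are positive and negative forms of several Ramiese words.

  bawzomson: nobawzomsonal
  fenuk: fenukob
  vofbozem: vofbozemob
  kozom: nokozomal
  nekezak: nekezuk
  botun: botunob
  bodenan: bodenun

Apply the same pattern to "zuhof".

"zuhof" has last vowel 'o'. The stems whose last vowel is 'o' (kozom → nokozomal, bawzomson → nobawzomsonal) add no- … -al around the stem.
The other patterns: stems whose last vowel is 'a' change the last vowel to 'u'; stems whose last vowel is 'e' or 'u' add -ob.
So zuhof → nozuhofal.

nozuhofal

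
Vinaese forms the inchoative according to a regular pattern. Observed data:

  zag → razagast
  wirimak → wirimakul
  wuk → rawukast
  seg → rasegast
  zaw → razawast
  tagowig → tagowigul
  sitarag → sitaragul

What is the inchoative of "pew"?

rapewast

"pew" has 1 vowel. The stems with 1 vowel (zaw → razawast, zag → razagast, seg → rasegast) add ra- … -ast around the stem.
The other pattern: stems with 3 vowels add -ul.
So pew → rapewast.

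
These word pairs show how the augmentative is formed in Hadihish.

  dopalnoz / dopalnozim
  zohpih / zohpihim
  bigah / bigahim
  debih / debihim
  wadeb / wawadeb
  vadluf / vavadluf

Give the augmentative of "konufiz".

konufizim

"konufiz" ends in -z. The one such stem in the data (dopalnoz → dopalnozim) adds -im, so the same rule applies.
The other pattern: stems ending in -b or -f repeat the first consonant+vowel as a prefix.
So konufiz → konufizim.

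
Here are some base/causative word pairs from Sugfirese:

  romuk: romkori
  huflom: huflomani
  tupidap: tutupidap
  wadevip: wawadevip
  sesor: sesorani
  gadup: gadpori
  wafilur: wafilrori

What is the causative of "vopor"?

wafilur and sesor both end in -r yet inflect differently (wafilrori, sesorani), so the final letter is not what conditions the rule; the last vowel is.
"vopor" has last vowel 'o'. The stems whose last vowel is 'o' (huflom → huflomani, sesor → sesorani) add -ani.
So vopor → voporani.

voporani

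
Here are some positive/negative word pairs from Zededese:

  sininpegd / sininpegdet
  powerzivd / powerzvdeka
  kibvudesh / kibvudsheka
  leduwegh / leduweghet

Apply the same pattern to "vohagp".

vohagpet

"vohagp" has second-to-last letter 'g'. The stems whose second-to-last letter is 'g' (leduwegh → leduweghet, sininpegd → sininpegdet) add -et.
The other pattern: stems whose second-to-last letter is 's' or 'v' delete the last vowel and add -eka.
So vohagp → vohagpet.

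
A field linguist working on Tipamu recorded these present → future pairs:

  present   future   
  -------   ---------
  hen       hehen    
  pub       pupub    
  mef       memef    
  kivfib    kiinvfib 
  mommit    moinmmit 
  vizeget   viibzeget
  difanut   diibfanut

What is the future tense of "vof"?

"vof" has 1 vowel. The stems with 1 vowel (hen → hehen, pub → pupub, mef → memef) repeat the first consonant+vowel as a prefix.
The other patterns: stems with 2 vowels insert -in- after the first vowel; stems with 3 vowels insert -ib- after the first vowel.
So vof → vovof.

vovof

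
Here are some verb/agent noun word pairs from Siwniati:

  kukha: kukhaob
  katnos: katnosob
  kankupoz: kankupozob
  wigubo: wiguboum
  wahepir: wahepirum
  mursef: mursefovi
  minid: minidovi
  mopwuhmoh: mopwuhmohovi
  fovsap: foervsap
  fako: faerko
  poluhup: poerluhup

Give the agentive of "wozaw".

wigubo and fako both end in -o yet inflect differently (wiguboum, faerko), so the final letter is not what conditions the rule; the first letter is.
"wozaw" begins with w-. The stems beginning with w- (wigubo → wiguboum, wahepir → wahepirum) add -um.
So wozaw → wozawum.

wozawum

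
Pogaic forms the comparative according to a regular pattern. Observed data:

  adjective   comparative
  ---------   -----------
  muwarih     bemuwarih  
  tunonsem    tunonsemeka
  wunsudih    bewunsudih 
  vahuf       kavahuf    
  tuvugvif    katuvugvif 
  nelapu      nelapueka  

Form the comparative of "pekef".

"pekef" ends in -f. The stems ending in -f (vahuf → kavahuf, tuvugvif → katuvugvif) add the prefix ka-.
The other patterns: stems ending in -h add the prefix be-; stems ending in -m or -u add -eka.
So pekef → kapekef.

kapekef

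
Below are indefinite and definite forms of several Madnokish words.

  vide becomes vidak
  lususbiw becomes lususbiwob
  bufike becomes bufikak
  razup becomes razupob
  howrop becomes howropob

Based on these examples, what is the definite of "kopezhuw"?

kopezhuwob

"kopezhuw" ends in -w. The one such stem in the data (lususbiw → lususbiwob) adds -ob, so the same rule applies.
So kopezhuw → kopezhuwob.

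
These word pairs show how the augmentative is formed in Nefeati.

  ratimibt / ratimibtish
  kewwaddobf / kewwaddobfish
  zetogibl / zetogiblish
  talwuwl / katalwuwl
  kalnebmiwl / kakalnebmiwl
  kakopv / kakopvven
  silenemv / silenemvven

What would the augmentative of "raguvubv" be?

zetogibl and talwuwl both end in -l yet inflect differently (zetogiblish, katalwuwl), so the final letter is not what conditions the rule; the second-to-last letter is.
"raguvubv" has second-to-last letter 'b'. The stems whose second-to-last letter is 'b' (ratimibt → ratimibtish, kewwaddobf → kewwaddobfish, zetogibl → zetogiblish) add -ish.
The other patterns: stems whose second-to-last letter is 'w' add the prefix ka-; stems whose second-to-last letter is 'm' or 'p' double the final consonant and add -en.
So raguvubv → raguvubvish.

raguvubvish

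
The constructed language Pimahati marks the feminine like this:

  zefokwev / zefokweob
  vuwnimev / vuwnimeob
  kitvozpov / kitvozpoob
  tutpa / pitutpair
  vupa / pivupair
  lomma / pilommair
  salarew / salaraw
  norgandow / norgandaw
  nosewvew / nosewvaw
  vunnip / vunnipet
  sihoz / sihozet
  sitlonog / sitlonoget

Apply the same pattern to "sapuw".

sapaw

zefokwev and salarew both have last vowel 'e' yet inflect differently (zefokweob, salaraw), so the last vowel is not what conditions the rule; the final letter is.
"sapuw" ends in -w. The stems ending in -w (salarew → salaraw, norgandow → norgandaw, nosewvew → nosewvaw) change the last vowel to 'a'.
So sapuw → sapaw.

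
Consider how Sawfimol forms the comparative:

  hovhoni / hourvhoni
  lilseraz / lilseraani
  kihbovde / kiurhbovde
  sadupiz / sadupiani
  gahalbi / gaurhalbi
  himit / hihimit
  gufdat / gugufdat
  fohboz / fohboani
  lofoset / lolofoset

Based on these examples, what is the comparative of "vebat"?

vevebat

"vebat" ends in -t. The stems ending in -t (gufdat → gugufdat, himit → hihimit, lofoset → lolofoset) repeat the first consonant+vowel as a prefix.
So vebat → vevebat.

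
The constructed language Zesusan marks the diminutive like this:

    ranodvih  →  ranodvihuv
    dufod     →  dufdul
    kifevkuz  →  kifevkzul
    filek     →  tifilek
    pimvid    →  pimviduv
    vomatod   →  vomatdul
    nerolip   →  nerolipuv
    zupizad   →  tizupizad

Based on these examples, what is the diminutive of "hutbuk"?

hutbkul

pimvid and vomatod both end in -d yet inflect differently (pimviduv, vomatdul), so the final letter is not what conditions the rule; the last vowel is.
"hutbuk" has last vowel 'u'. The one such stem in the data (kifevkuz → kifevkzul) deletes the last vowel and adds -ul (as do vomatod, dufod), so the same rule applies.
So hutbuk → hutbkul.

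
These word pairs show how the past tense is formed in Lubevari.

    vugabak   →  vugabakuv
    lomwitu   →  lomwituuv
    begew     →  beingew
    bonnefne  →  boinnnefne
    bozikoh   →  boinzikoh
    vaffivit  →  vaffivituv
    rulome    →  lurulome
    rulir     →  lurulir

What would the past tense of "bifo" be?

biinfo

rulome and bonnefne both end in -e yet inflect differently (lurulome, boinnnefne), so the final letter is not what conditions the rule; the first letter is.
"bifo" begins with b-. The stems beginning with b- (begew → beingew, bozikoh → boinzikoh, bonnefne → boinnnefne) insert -in- after the first vowel.
So bifo → biinfo.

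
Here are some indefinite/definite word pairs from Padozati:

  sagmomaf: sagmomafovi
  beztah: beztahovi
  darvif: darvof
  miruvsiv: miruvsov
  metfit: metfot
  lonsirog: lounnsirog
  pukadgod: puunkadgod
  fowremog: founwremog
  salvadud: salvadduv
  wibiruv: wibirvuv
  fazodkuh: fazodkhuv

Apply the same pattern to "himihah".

himihahovi

sagmomaf and darvif both end in -f yet inflect differently (sagmomafovi, darvof), so the final letter is not what conditions the rule; the last vowel is.
"himihah" has last vowel 'a'. The stems whose last vowel is 'a' (sagmomaf → sagmomafovi, beztah → beztahovi) add -ovi.
So himihah → himihahovi.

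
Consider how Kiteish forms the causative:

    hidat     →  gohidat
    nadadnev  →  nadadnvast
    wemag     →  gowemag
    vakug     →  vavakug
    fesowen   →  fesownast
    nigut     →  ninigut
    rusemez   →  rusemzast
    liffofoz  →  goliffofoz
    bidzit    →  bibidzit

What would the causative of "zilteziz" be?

"zilteziz" has last vowel 'i'. The one such stem in the data (bidzit → bibidzit) repeats the first consonant+vowel as a prefix (as do vakug, nigut), so the same rule applies.
The other patterns: stems whose last vowel is 'a' or 'o' add the prefix go-; stems whose last vowel is 'e' delete the last vowel and add -ast.
So zilteziz → zizilteziz.

zizilteziz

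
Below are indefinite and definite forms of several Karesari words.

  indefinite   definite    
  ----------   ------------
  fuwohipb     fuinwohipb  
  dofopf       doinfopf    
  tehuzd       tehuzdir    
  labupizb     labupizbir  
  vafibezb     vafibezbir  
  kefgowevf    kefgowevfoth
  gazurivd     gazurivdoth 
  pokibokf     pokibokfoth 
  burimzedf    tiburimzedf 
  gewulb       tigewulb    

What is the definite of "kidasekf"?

kidasekfoth

fuwohipb and labupizb both end in -b yet inflect differently (fuinwohipb, labupizbir), so the final letter is not what conditions the rule; the second-to-last letter is.
"kidasekf" has second-to-last letter 'k'. The one such stem in the data (pokibokf → pokibokfoth) adds -oth, so the same rule applies.
So kidasekf → kidasekfoth.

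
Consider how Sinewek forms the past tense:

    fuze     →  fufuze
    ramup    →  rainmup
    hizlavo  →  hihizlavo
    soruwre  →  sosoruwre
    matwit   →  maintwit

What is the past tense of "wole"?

wowole

"wole" ends in a vowel. The stems ending in a vowel (hizlavo → hihizlavo, fuze → fufuze, soruwre → sosoruwre) repeat the first consonant+vowel as a prefix.
The other pattern: stems ending in a consonant insert -in- after the first vowel.
So wole → wowole.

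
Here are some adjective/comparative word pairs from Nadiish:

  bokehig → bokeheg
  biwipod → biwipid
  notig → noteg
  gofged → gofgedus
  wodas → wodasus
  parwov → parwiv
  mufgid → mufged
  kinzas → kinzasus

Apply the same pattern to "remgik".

remgek

mufgid and biwipod both end in -d yet inflect differently (mufged, biwipid), so the final letter is not what conditions the rule; the last vowel is.
"remgik" has last vowel 'i'. The stems whose last vowel is 'i' (notig → noteg, bokehig → bokeheg, mufgid → mufged) change the last vowel to 'e'.
The other patterns: stems whose last vowel is 'o' change the last vowel to 'i'; stems whose last vowel is 'a' or 'e' add -us.
So remgik → remgek.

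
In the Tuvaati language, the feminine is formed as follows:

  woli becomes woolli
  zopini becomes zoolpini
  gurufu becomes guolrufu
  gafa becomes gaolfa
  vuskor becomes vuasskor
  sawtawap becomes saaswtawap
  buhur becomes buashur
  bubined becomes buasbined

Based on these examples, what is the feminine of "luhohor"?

luashohor

"luhohor" ends in a consonant. The stems ending in a consonant (buhur → buashur, vuskor → vuasskor, bubined → buasbined) insert -as- after the first vowel.
So luhohor → luashohor.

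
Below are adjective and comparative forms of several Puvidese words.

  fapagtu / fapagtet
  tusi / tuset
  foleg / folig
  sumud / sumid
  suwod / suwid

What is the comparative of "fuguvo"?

fuguvet

fapagtu and sumud both have last vowel 'u' yet inflect differently (fapagtet, sumid), so the last vowel is not what conditions the rule; whether the stem ends in a vowel or a consonant is.
"fuguvo" ends in a vowel. The stems ending in a vowel (fapagtu → fapagtet, tusi → tuset) drop the final letter and add -et.
The other pattern: stems ending in a consonant change the last vowel to 'i'.
So fuguvo → fuguvet.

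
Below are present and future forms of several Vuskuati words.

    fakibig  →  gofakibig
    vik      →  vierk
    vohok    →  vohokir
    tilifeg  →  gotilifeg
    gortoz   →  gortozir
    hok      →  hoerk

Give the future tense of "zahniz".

hok and vohok both end in -k yet inflect differently (hoerk, vohokir), so the final letter is not what conditions the rule; the number of vowels is.
"zahniz" has 2 vowels. The stems with 2 vowels (vohok → vohokir, gortoz → gortozir) add -ir.
The other patterns: stems with 1 vowel insert -er- after the first vowel; stems with 3 vowels add the prefix go-.
So zahniz → zahnizir.

zahnizir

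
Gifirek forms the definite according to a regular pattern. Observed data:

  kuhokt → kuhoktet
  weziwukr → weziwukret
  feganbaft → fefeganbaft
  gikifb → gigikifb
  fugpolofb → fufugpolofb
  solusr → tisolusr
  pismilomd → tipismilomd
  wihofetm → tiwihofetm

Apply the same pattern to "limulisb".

tilimulisb

kuhokt and feganbaft both end in -t yet inflect differently (kuhoktet, fefeganbaft), so the final letter is not what conditions the rule; the second-to-last letter is.
"limulisb" has second-to-last letter 's'. The one such stem in the data (solusr → tisolusr) adds the prefix ti-, so the same rule applies.
So limulisb → tilimulisb.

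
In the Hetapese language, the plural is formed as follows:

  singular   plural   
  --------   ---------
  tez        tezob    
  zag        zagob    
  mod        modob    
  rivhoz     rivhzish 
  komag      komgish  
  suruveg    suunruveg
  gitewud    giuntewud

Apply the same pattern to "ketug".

"ketug" has 2 vowels. The stems with 2 vowels (rivhoz → rivhzish, komag → komgish) delete the last vowel and add -ish.
The other patterns: stems with 1 vowel add -ob; stems with 3 vowels insert -un- after the first vowel.
So ketug → ketgish.

ketgish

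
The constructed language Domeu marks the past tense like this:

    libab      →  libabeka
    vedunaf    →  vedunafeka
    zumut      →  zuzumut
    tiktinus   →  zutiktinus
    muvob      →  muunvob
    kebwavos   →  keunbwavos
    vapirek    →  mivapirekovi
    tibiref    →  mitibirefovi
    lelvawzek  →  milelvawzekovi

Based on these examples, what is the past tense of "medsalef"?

libab and muvob both end in -b yet inflect differently (libabeka, muunvob), so the final letter is not what conditions the rule; the last vowel is.
"medsalef" has last vowel 'e'. The stems whose last vowel is 'e' (vapirek → mivapirekovi, tibiref → mitibirefovi, lelvawzek → milelvawzekovi) add mi- … -ovi around the stem.
So medsalef → mimedsalefovi.

mimedsalefovi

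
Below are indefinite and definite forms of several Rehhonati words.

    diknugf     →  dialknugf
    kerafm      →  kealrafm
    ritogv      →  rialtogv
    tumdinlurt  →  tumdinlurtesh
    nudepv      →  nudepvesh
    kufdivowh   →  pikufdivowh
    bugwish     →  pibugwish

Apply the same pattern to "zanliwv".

pizanliwv

ritogv and nudepv both end in -v yet inflect differently (rialtogv, nudepvesh), so the final letter is not what conditions the rule; the second-to-last letter is.
"zanliwv" has second-to-last letter 'w'. The one such stem in the data (kufdivowh → pikufdivowh) adds the prefix pi-, so the same rule applies.
The other patterns: stems whose second-to-last letter is 'f' or 'g' insert -al- after the first vowel; stems whose second-to-last letter is 'p' or 'r' add -esh.
So zanliwv → pizanliwv.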